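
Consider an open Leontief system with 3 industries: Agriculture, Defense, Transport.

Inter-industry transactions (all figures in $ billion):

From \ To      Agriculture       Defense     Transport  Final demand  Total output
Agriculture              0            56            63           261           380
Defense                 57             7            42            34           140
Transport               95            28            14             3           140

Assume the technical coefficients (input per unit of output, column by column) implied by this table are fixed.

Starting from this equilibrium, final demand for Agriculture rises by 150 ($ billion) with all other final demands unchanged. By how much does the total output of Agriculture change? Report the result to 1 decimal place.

Δx_1 = 201.9

Technical coefficients a_ij = z_ij / X_j:
  a_11 = 0/380 = 0.00, a_21 = 57/380 = 0.15, a_31 = 95/380 = 0.25
  a_12 = 56/140 = 0.40, a_22 = 7/140 = 0.05, a_32 = 28/140 = 0.20
  a_13 = 63/140 = 0.45, a_23 = 42/140 = 0.30, a_33 = 14/140 = 0.10
I − A =
  [   1.00    -0.40    -0.45]
  [  -0.15     0.95    -0.30]
  [  -0.25    -0.20     0.90]
Cofactors of I−A, C_ij = (−1)^(i+j)·(minor ij) (rows/columns in the sector order above):
  C_11 = (0.95)(0.90) − (-0.30)(-0.20) = 0.7950
  C_12 = −[(-0.15)(0.90) − (-0.30)(-0.25)] = 0.2100
  C_13 = (-0.15)(-0.20) − (0.95)(-0.25) = 0.2675
  C_21 = −[(-0.40)(0.90) − (-0.45)(-0.20)] = 0.4500
  C_22 = (1.00)(0.90) − (-0.45)(-0.25) = 0.7875
  C_23 = −[(1.00)(-0.20) − (-0.40)(-0.25)] = 0.3000
  C_31 = (-0.40)(-0.30) − (-0.45)(0.95) = 0.5475
  C_32 = −[(1.00)(-0.30) − (-0.45)(-0.15)] = 0.3675
  C_33 = (1.00)(0.95) − (-0.40)(-0.15) = 0.8900
det(I−A) = Σ_j (I−A)_1j·C_1j = (1.00)(0.7950) + (-0.40)(0.2100) + (-0.45)(0.2675) = 0.590625
adj(I−A) = Cᵀ =
  [ 0.7950   0.4500   0.5475]
  [ 0.2100   0.7875   0.3675]
  [ 0.2675   0.3000   0.8900]
(I − A)⁻¹ = adj(I−A) / det(I−A) ≈
  [   1.3460     0.7619     0.9270]
  [   0.3556     1.3333     0.6222]
  [   0.4529     0.5079     1.5069]
Δx = (I − A)⁻¹ Δd with Δd having +150 in the Agriculture component and 0 elsewhere.
So Δx_1 = L_11 · (+150), where L_11 = adj(I−A)_11 / det(I−A) = 0.7950 / 0.590625.
Δx_1 = 0.7950 × (+150) / 0.590625 = 119.25 / 0.590625 ≈ 201.9.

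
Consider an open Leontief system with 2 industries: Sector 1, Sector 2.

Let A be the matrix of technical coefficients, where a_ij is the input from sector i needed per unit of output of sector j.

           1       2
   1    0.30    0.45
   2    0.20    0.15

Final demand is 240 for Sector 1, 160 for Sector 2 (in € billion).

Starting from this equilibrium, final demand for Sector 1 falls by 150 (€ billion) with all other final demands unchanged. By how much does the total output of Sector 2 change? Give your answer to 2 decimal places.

Δx_2 = -59.41

I − A =
  [   0.70    -0.45]
  [  -0.20     0.85]
det(I−A) = (0.70)(0.85) − (-0.45)(-0.20) = 0.5050
adj(I−A) = [[0.85, 0.45], [0.20, 0.70]]
(I − A)⁻¹ = adj(I−A) / det(I−A) ≈
  [   1.6832     0.8911]
  [   0.3960     1.3861]
Δx = (I − A)⁻¹ Δd with Δd having -150 in the Sector 1 component and 0 elsewhere.
So Δx_2 = L_21 · (-150), where L_21 = adj(I−A)_21 / det(I−A) = 0.20 / 0.5050.
Δx_2 = 0.20 × (-150) / 0.5050 = -30.00 / 0.5050 ≈ -59.41.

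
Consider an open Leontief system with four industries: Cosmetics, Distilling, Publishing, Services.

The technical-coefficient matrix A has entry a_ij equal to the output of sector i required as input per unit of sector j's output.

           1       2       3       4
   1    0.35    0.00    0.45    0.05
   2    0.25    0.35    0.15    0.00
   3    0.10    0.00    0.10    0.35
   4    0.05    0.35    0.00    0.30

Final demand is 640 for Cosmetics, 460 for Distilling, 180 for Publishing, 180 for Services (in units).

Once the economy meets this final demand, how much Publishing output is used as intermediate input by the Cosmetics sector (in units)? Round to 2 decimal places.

z_31 = 164.41

I − A =
  [   0.65     0.00    -0.45    -0.05]
  [  -0.25     0.65    -0.15     0.00]
  [  -0.10     0.00     0.90    -0.35]
  [  -0.05    -0.35     0.00     0.70]
Compute the cofactors C_ij = (−1)^(i+j)·(3×3 minor ij) of I−A; the adjugate is their transpose:
adj(I−A) = Cᵀ =
  [ 0.391125   0.070875   0.207375   0.131625]
  [ 0.170625   0.367875   0.146625   0.085500]
  [ 0.087500   0.081375   0.289750   0.151125]
  [ 0.113250   0.189000   0.088125   0.351000]
det(I−A) = Σ_j (I−A)_1j·C_1j = (0.65)(0.391125) + (0.00)(0.170625) + (-0.45)(0.087500) + (-0.05)(0.113250) = 0.20919375
(I − A)⁻¹ = adj(I−A) / det(I−A) ≈
  [   1.8697     0.3388     0.9913     0.6292]
  [   0.8156     1.7585     0.7009     0.4087]
  [   0.4183     0.3890     1.3851     0.7224]
  [   0.5414     0.9035     0.4213     1.6779]
First solve x = (I − A)⁻¹ d = adj(I−A)·d / det(I−A); in particular x_1 = (0.391125·640 + 0.070875·460 + 0.207375·180 + 0.131625·180) / 0.20919375 = 343.9425 / 0.20919375 ≈ 1644.1337.
Intermediate flow from 3 to 1: z_31 = a_31 · x_1 = 0.10 × 343.9425 / 0.20919375 = 34.39425 / 0.20919375 ≈ 164.41.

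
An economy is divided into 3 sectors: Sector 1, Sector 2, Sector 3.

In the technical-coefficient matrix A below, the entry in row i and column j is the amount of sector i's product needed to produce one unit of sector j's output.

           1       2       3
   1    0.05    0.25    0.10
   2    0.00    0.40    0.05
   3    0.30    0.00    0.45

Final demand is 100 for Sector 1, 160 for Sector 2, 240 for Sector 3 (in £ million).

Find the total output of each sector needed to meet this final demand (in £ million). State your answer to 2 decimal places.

x_1 = 248.16, x_2 = 314.31, x_3 = 571.72

I − A =
  [   0.95    -0.25    -0.10]
  [   0.00     0.60    -0.05]
  [  -0.30     0.00     0.55]
Cofactors of I−A, C_ij = (−1)^(i+j)·(minor ij) (rows/columns in the sector order above):
  C_11 = (0.60)(0.55) − (-0.05)(0.00) = 0.3300
  C_12 = −[(0.00)(0.55) − (-0.05)(-0.30)] = 0.0150
  C_13 = (0.00)(0.00) − (0.60)(-0.30) = 0.1800
  C_21 = −[(-0.25)(0.55) − (-0.10)(0.00)] = 0.1375
  C_22 = (0.95)(0.55) − (-0.10)(-0.30) = 0.4925
  C_23 = −[(0.95)(0.00) − (-0.25)(-0.30)] = 0.0750
  C_31 = (-0.25)(-0.05) − (-0.10)(0.60) = 0.0725
  C_32 = −[(0.95)(-0.05) − (-0.10)(0.00)] = 0.0475
  C_33 = (0.95)(0.60) − (-0.25)(0.00) = 0.5700
det(I−A) = Σ_j (I−A)_1j·C_1j = (0.95)(0.3300) + (-0.25)(0.0150) + (-0.10)(0.1800) = 0.29175
adj(I−A) = Cᵀ =
  [ 0.3300   0.1375   0.0725]
  [ 0.0150   0.4925   0.0475]
  [ 0.1800   0.0750   0.5700]
(I − A)⁻¹ = adj(I−A) / det(I−A) ≈
  [   1.1311     0.4713     0.2485]
  [   0.0514     1.6881     0.1628]
  [   0.6170     0.2571     1.9537]
x = (I − A)⁻¹ d = adj(I−A)·d / det(I−A), with det(I−A) = 0.29175:
  x_1 = (0.3300·100 + 0.1375·160 + 0.0725·240) / 0.29175 = 72.40 / 0.29175 ≈ 248.16
  x_2 = (0.0150·100 + 0.4925·160 + 0.0475·240) / 0.29175 = 91.70 / 0.29175 ≈ 314.31
  x_3 = (0.1800·100 + 0.0750·160 + 0.5700·240) / 0.29175 = 166.80 / 0.29175 ≈ 571.72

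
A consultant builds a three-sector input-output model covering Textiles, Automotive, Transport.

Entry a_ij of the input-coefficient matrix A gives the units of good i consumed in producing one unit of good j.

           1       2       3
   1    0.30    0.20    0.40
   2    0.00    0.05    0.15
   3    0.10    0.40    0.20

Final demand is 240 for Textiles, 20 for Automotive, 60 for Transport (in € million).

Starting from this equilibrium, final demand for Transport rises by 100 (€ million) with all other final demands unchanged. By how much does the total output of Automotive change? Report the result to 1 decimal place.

I − A =
  [   0.70    -0.20    -0.40]
  [   0.00     0.95    -0.15]
  [  -0.10    -0.40     0.80]
Cofactors of I−A, C_ij = (−1)^(i+j)·(minor ij) (rows/columns in the sector order above):
  C_11 = (0.95)(0.80) − (-0.15)(-0.40) = 0.7000
  C_12 = −[(0.00)(0.80) − (-0.15)(-0.10)] = 0.0150
  C_13 = (0.00)(-0.40) − (0.95)(-0.10) = 0.0950
  C_21 = −[(-0.20)(0.80) − (-0.40)(-0.40)] = 0.3200
  C_22 = (0.70)(0.80) − (-0.40)(-0.10) = 0.5200
  C_23 = −[(0.70)(-0.40) − (-0.20)(-0.10)] = 0.3000
  C_31 = (-0.20)(-0.15) − (-0.40)(0.95) = 0.4100
  C_32 = −[(0.70)(-0.15) − (-0.40)(0.00)] = 0.1050
  C_33 = (0.70)(0.95) − (-0.20)(0.00) = 0.6650
det(I−A) = Σ_j (I−A)_1j·C_1j = (0.70)(0.7000) + (-0.20)(0.0150) + (-0.40)(0.0950) = 0.4490
adj(I−A) = Cᵀ =
  [ 0.7000   0.3200   0.4100]
  [ 0.0150   0.5200   0.1050]
  [ 0.0950   0.3000   0.6650]
(I − A)⁻¹ = adj(I−A) / det(I−A) ≈
  [   1.5590     0.7127     0.9131]
  [   0.0334     1.1581     0.2339]
  [   0.2116     0.6682     1.4811]
Δx = (I − A)⁻¹ Δd with Δd having +100 in the Transport component and 0 elsewhere.
So Δx_2 = L_23 · (+100), where L_23 = adj(I−A)_23 / det(I−A) = 0.1050 / 0.4490.
Δx_2 = 0.1050 × (+100) / 0.4490 = 10.50 / 0.4490 ≈ 23.4.

Δx_2 = 23.4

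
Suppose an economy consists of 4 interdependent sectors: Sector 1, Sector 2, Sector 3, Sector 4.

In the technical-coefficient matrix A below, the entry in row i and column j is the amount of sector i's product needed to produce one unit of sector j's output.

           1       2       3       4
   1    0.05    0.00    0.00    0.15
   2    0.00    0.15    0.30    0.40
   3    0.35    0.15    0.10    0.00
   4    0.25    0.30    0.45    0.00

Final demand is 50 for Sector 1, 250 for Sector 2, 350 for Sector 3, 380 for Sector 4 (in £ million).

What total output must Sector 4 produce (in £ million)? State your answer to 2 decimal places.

I − A =
  [   0.95     0.00     0.00    -0.15]
  [   0.00     0.85    -0.30    -0.40]
  [  -0.35    -0.15     0.90     0.00]
  [  -0.25    -0.30    -0.45     1.00]
Compute the cofactors C_ij = (−1)^(i+j)·(3×3 minor ij) of I−A; the adjugate is their transpose:
adj(I−A) = Cᵀ =
  [ 0.585000   0.050625   0.070875   0.108000]
  [ 0.258000   0.797625   0.444750   0.357750]
  [ 0.270500   0.152625   0.661625   0.101625]
  [ 0.345375   0.320625   0.448875   0.684000]
det(I−A) = Σ_j (I−A)_1j·C_1j = (0.95)(0.585000) + (0.00)(0.258000) + (0.00)(0.270500) + (-0.15)(0.345375) = 0.50394375
(I − A)⁻¹ = adj(I−A) / det(I−A) ≈
  [   1.1608     0.1005     0.1406     0.2143]
  [   0.5120     1.5828     0.8825     0.7099]
  [   0.5368     0.3029     1.3129     0.2017]
  [   0.6853     0.6362     0.8907     1.3573]
x = (I − A)⁻¹ d = adj(I−A)·d / det(I−A), with det(I−A) = 0.50394375:
  x_1 = (0.585000·50 + 0.050625·250 + 0.070875·350 + 0.108000·380) / 0.50394375 = 107.7525 / 0.50394375 ≈ 213.82
  x_2 = (0.258000·50 + 0.797625·250 + 0.444750·350 + 0.357750·380) / 0.50394375 = 503.91375 / 0.50394375 ≈ 999.94
  x_3 = (0.270500·50 + 0.152625·250 + 0.661625·350 + 0.101625·380) / 0.50394375 = 321.8675 / 0.50394375 ≈ 638.70
  x_4 = (0.345375·50 + 0.320625·250 + 0.448875·350 + 0.684000·380) / 0.50394375 = 514.45125 / 0.50394375 ≈ 1020.85

x_4 = 1020.85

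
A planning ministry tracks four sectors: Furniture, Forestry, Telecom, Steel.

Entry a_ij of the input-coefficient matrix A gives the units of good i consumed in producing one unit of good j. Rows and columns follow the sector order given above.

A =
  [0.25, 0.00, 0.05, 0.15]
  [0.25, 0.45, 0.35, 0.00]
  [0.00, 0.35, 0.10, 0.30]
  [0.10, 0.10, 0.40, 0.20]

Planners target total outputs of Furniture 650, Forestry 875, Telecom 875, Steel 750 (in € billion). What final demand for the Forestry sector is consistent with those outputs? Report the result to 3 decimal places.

I − A =
  [   0.75     0.00    -0.05    -0.15]
  [  -0.25     0.55    -0.35     0.00]
  [   0.00    -0.35     0.90    -0.30]
  [  -0.10    -0.10    -0.40     0.80]
d = (I − A) x:
  d_1 = (+0.75)·650 + (+0.00)·875 + (-0.05)·875 + (-0.15)·750 = 331.250
  d_2 = (-0.25)·650 + (+0.55)·875 + (-0.35)·875 + (+0.00)·750 = 12.500
  d_3 = (+0.00)·650 + (-0.35)·875 + (+0.90)·875 + (-0.30)·750 = 256.250
  d_4 = (-0.10)·650 + (-0.10)·875 + (-0.40)·875 + (+0.80)·750 = 97.500

d_2 = 12.500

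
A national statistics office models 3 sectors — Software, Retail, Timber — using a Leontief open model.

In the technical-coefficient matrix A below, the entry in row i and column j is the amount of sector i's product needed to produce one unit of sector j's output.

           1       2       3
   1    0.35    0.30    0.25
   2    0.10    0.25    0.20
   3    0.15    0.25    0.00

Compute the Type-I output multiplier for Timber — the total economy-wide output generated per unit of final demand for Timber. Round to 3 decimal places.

m_3 = 2.254

I − A =
  [   0.65    -0.30    -0.25]
  [  -0.10     0.75    -0.20]
  [  -0.15    -0.25     1.00]
Cofactors of I−A, C_ij = (−1)^(i+j)·(minor ij) (rows/columns in the sector order above):
  C_11 = (0.75)(1.00) − (-0.20)(-0.25) = 0.7000
  C_12 = −[(-0.10)(1.00) − (-0.20)(-0.15)] = 0.1300
  C_13 = (-0.10)(-0.25) − (0.75)(-0.15) = 0.1375
  C_21 = −[(-0.30)(1.00) − (-0.25)(-0.25)] = 0.3625
  C_22 = (0.65)(1.00) − (-0.25)(-0.15) = 0.6125
  C_23 = −[(0.65)(-0.25) − (-0.30)(-0.15)] = 0.2075
  C_31 = (-0.30)(-0.20) − (-0.25)(0.75) = 0.2475
  C_32 = −[(0.65)(-0.20) − (-0.25)(-0.10)] = 0.1550
  C_33 = (0.65)(0.75) − (-0.30)(-0.10) = 0.4575
det(I−A) = Σ_j (I−A)_1j·C_1j = (0.65)(0.7000) + (-0.30)(0.1300) + (-0.25)(0.1375) = 0.381625
adj(I−A) = Cᵀ =
  [ 0.7000   0.3625   0.2475]
  [ 0.1300   0.6125   0.1550]
  [ 0.1375   0.2075   0.4575]
(I − A)⁻¹ = adj(I−A) / det(I−A) ≈
  [   1.8343     0.9499     0.6485]
  [   0.3406     1.6050     0.4062]
  [   0.3603     0.5437     1.1988]
The output multiplier for sector j is the column-j sum of the Leontief inverse (I − A)⁻¹ = adj(I−A) / det(I−A).
Column 3 of adj(I−A): (0.2475, 0.1550, 0.4575); det(I−A) = 0.381625.
m_3 = (0.2475 + 0.1550 + 0.4575) / 0.381625 = 0.86 / 0.381625 ≈ 2.254.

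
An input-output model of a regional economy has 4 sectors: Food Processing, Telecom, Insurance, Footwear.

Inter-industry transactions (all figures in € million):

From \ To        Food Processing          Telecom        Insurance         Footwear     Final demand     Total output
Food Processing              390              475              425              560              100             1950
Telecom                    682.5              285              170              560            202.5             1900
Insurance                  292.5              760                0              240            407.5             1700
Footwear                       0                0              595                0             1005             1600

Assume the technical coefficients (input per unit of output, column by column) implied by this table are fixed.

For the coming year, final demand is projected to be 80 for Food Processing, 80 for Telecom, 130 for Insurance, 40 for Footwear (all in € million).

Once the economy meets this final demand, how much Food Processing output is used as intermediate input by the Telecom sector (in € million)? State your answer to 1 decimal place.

z_12 = 93.0

Technical coefficients a_ij = z_ij / X_j:
  a_11 = 390/1950 = 0.20, a_21 = 682.5/1950 = 0.35, a_31 = 292.5/1950 = 0.15, a_41 = 0/1950 = 0.00
  a_12 = 475/1900 = 0.25, a_22 = 285/1900 = 0.15, a_32 = 760/1900 = 0.40, a_42 = 0/1900 = 0.00
  a_13 = 425/1700 = 0.25, a_23 = 170/1700 = 0.10, a_33 = 0/1700 = 0.00, a_43 = 595/1700 = 0.35
  a_14 = 560/1600 = 0.35, a_24 = 560/1600 = 0.35, a_34 = 240/1600 = 0.15, a_44 = 0/1600 = 0.00
I − A =
  [   0.80    -0.25    -0.25    -0.35]
  [  -0.35     0.85    -0.10    -0.35]
  [  -0.15    -0.40     1.00    -0.15]
  [   0.00     0.00    -0.35     1.00]
Compute the cofactors C_ij = (−1)^(i+j)·(3×3 minor ij) of I−A; the adjugate is their transpose:
adj(I−A) = Cᵀ =
  [ 0.716375   0.385875   0.372250   0.441625]
  [ 0.365000   0.702125   0.308375   0.419750]
  [ 0.267500   0.357500   0.592500   0.307625]
  [ 0.093625   0.125125   0.207375   0.489875]
det(I−A) = Σ_j (I−A)_1j·C_1j = (0.80)(0.716375) + (-0.25)(0.365000) + (-0.25)(0.267500) + (-0.35)(0.093625) = 0.38220625
(I − A)⁻¹ = adj(I−A) / det(I−A) ≈
  [   1.8743     1.0096     0.9740     1.1555]
  [   0.9550     1.8370     0.8068     1.0982]
  [   0.6999     0.9354     1.5502     0.8049]
  [   0.2450     0.3274     0.5426     1.2817]
First solve x = (I − A)⁻¹ d = adj(I−A)·d / det(I−A); in particular x_2 = (0.365000·80 + 0.702125·80 + 0.308375·130 + 0.419750·40) / 0.38220625 = 142.24875 / 0.38220625 ≈ 372.178.
Intermediate flow from 1 to 2: z_12 = a_12 · x_2 = 0.25 × 142.24875 / 0.38220625 = 35.5621875 / 0.38220625 ≈ 93.0.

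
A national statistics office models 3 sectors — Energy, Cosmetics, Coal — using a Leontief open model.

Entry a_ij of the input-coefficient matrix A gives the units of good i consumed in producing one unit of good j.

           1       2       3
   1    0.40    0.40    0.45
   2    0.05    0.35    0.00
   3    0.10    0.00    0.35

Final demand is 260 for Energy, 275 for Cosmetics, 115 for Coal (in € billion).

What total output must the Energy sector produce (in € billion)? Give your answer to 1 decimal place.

x_1 = 1017.7

I − A =
  [   0.60    -0.40    -0.45]
  [  -0.05     0.65     0.00]
  [  -0.10     0.00     0.65]
Cofactors of I−A, C_ij = (−1)^(i+j)·(minor ij) (rows/columns in the sector order above):
  C_11 = (0.65)(0.65) − (0.00)(0.00) = 0.4225
  C_12 = −[(-0.05)(0.65) − (0.00)(-0.10)] = 0.0325
  C_13 = (-0.05)(0.00) − (0.65)(-0.10) = 0.0650
  C_21 = −[(-0.40)(0.65) − (-0.45)(0.00)] = 0.2600
  C_22 = (0.60)(0.65) − (-0.45)(-0.10) = 0.3450
  C_23 = −[(0.60)(0.00) − (-0.40)(-0.10)] = 0.0400
  C_31 = (-0.40)(0.00) − (-0.45)(0.65) = 0.2925
  C_32 = −[(0.60)(0.00) − (-0.45)(-0.05)] = 0.0225
  C_33 = (0.60)(0.65) − (-0.40)(-0.05) = 0.3700
det(I−A) = Σ_j (I−A)_1j·C_1j = (0.60)(0.4225) + (-0.40)(0.0325) + (-0.45)(0.0650) = 0.21125
adj(I−A) = Cᵀ =
  [ 0.4225   0.2600   0.2925]
  [ 0.0325   0.3450   0.0225]
  [ 0.0650   0.0400   0.3700]
(I − A)⁻¹ = adj(I−A) / det(I−A) ≈
  [   2.0000     1.2308     1.3846]
  [   0.1538     1.6331     0.1065]
  [   0.3077     0.1893     1.7515]
x = (I − A)⁻¹ d = adj(I−A)·d / det(I−A), with det(I−A) = 0.21125:
  x_1 = (0.4225·260 + 0.2600·275 + 0.2925·115) / 0.21125 = 214.9875 / 0.21125 ≈ 1017.7
  x_2 = (0.0325·260 + 0.3450·275 + 0.0225·115) / 0.21125 = 105.9125 / 0.21125 ≈ 501.4
  x_3 = (0.0650·260 + 0.0400·275 + 0.3700·115) / 0.21125 = 70.45 / 0.21125 ≈ 333.5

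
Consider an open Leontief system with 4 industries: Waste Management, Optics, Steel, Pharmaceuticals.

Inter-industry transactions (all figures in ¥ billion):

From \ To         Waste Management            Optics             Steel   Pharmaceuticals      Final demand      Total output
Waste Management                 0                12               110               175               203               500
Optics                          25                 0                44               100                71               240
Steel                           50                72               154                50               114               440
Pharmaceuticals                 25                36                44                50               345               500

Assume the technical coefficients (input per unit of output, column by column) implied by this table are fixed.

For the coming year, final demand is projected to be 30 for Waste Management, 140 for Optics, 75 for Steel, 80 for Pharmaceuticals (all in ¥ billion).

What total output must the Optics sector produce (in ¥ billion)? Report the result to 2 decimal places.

Technical coefficients a_ij = z_ij / X_j:
  a_WW = 0/500 = 0.00, a_OW = 25/500 = 0.05, a_SW = 50/500 = 0.10, a_PW = 25/500 = 0.05
  a_WO = 12/240 = 0.05, a_OO = 0/240 = 0.00, a_SO = 72/240 = 0.30, a_PO = 36/240 = 0.15
  a_WS = 110/440 = 0.25, a_OS = 44/440 = 0.10, a_SS = 154/440 = 0.35, a_PS = 44/440 = 0.10
  a_WP = 175/500 = 0.35, a_OP = 100/500 = 0.20, a_SP = 50/500 = 0.10, a_PP = 50/500 = 0.10
I − A =
  [   1.00    -0.05    -0.25    -0.35]
  [  -0.05     1.00    -0.10    -0.20]
  [  -0.10    -0.30     0.65    -0.10]
  [  -0.05    -0.15    -0.10     0.90]
Compute the cofactors C_ij = (−1)^(i+j)·(3×3 minor ij) of I−A; the adjugate is their transpose:
adj(I−A) = Cᵀ =
  [ 0.521000   0.144625   0.263250   0.264000]
  [ 0.046750   0.536375   0.123750   0.151125]
  [ 0.109250   0.289750   0.847125   0.201000]
  [ 0.048875   0.129625   0.129375   0.589125]
det(I−A) = Σ_j (I−A)_1j·C_1j = (1.00)(0.521000) + (-0.05)(0.046750) + (-0.25)(0.109250) + (-0.35)(0.048875) = 0.47424375
(I − A)⁻¹ = adj(I−A) / det(I−A) ≈
  [   1.0986     0.3050     0.5551     0.5567]
  [   0.0986     1.1310     0.2609     0.3187]
  [   0.2304     0.6110     1.7863     0.4238]
  [   0.1031     0.2733     0.2728     1.2422]
x = (I − A)⁻¹ d = adj(I−A)·d / det(I−A), with det(I−A) = 0.47424375:
  x_W = (0.521000·30 + 0.144625·140 + 0.263250·75 + 0.264000·80) / 0.47424375 = 76.74125 / 0.47424375 ≈ 161.82
  x_O = (0.046750·30 + 0.536375·140 + 0.123750·75 + 0.151125·80) / 0.47424375 = 97.86625 / 0.47424375 ≈ 206.36
  x_S = (0.109250·30 + 0.289750·140 + 0.847125·75 + 0.201000·80) / 0.47424375 = 123.456875 / 0.47424375 ≈ 260.32
  x_P = (0.048875·30 + 0.129625·140 + 0.129375·75 + 0.589125·80) / 0.47424375 = 76.446875 / 0.47424375 ≈ 161.20

x_O = 206.36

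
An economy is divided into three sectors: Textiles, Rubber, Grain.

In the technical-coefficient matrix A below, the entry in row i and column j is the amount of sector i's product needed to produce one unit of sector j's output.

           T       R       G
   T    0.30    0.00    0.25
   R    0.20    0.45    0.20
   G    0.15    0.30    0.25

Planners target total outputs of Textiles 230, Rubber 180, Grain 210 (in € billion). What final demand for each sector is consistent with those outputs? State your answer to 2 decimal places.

I − A =
  [   0.70     0.00    -0.25]
  [  -0.20     0.55    -0.20]
  [  -0.15    -0.30     0.75]
d = (I − A) x:
  d_T = (+0.70)·230 + (+0.00)·180 + (-0.25)·210 = 108.50
  d_R = (-0.20)·230 + (+0.55)·180 + (-0.20)·210 = 11.00
  d_G = (-0.15)·230 + (-0.30)·180 + (+0.75)·210 = 69.00

d_T = 108.50, d_R = 11.00, d_G = 69.00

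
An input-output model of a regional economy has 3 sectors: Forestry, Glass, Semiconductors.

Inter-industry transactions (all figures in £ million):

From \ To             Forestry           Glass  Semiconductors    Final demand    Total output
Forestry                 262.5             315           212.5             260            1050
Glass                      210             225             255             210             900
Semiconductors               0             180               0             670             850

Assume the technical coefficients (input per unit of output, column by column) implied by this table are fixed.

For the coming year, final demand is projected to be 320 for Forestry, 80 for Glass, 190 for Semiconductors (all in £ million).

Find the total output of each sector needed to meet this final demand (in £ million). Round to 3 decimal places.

Technical coefficients a_ij = z_ij / X_j:
  a_11 = 262.5/1050 = 0.25, a_21 = 210/1050 = 0.20, a_31 = 0/1050 = 0.00
  a_12 = 315/900 = 0.35, a_22 = 225/900 = 0.25, a_32 = 180/900 = 0.20
  a_13 = 212.5/850 = 0.25, a_23 = 255/850 = 0.30, a_33 = 0/850 = 0.00
I − A =
  [   0.75    -0.35    -0.25]
  [  -0.20     0.75    -0.30]
  [   0.00    -0.20     1.00]
Cofactors of I−A, C_ij = (−1)^(i+j)·(minor ij) (rows/columns in the sector order above):
  C_11 = (0.75)(1.00) − (-0.30)(-0.20) = 0.6900
  C_12 = −[(-0.20)(1.00) − (-0.30)(0.00)] = 0.2000
  C_13 = (-0.20)(-0.20) − (0.75)(0.00) = 0.0400
  C_21 = −[(-0.35)(1.00) − (-0.25)(-0.20)] = 0.4000
  C_22 = (0.75)(1.00) − (-0.25)(0.00) = 0.7500
  C_23 = −[(0.75)(-0.20) − (-0.35)(0.00)] = 0.1500
  C_31 = (-0.35)(-0.30) − (-0.25)(0.75) = 0.2925
  C_32 = −[(0.75)(-0.30) − (-0.25)(-0.20)] = 0.2750
  C_33 = (0.75)(0.75) − (-0.35)(-0.20) = 0.4925
det(I−A) = Σ_j (I−A)_1j·C_1j = (0.75)(0.6900) + (-0.35)(0.2000) + (-0.25)(0.0400) = 0.4375
adj(I−A) = Cᵀ =
  [ 0.6900   0.4000   0.2925]
  [ 0.2000   0.7500   0.2750]
  [ 0.0400   0.1500   0.4925]
(I − A)⁻¹ = adj(I−A) / det(I−A) ≈
  [   1.5771     0.9143     0.6686]
  [   0.4571     1.7143     0.6286]
  [   0.0914     0.3429     1.1257]
x = (I − A)⁻¹ d = adj(I−A)·d / det(I−A), with det(I−A) = 0.4375:
  x_1 = (0.6900·320 + 0.4000·80 + 0.2925·190) / 0.4375 = 308.375 / 0.4375 ≈ 704.857
  x_2 = (0.2000·320 + 0.7500·80 + 0.2750·190) / 0.4375 = 176.25 / 0.4375 ≈ 402.857
  x_3 = (0.0400·320 + 0.1500·80 + 0.4925·190) / 0.4375 = 118.375 / 0.4375 ≈ 270.571

x_1 = 704.857, x_2 = 402.857, x_3 = 270.571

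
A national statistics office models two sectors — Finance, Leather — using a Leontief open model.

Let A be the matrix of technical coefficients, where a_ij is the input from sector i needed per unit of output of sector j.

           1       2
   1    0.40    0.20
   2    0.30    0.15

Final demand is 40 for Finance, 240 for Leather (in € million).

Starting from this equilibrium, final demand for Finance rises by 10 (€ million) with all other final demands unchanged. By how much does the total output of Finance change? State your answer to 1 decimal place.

I − A =
  [   0.60    -0.20]
  [  -0.30     0.85]
det(I−A) = (0.60)(0.85) − (-0.20)(-0.30) = 0.4500
adj(I−A) = [[0.85, 0.20], [0.30, 0.60]]
(I − A)⁻¹ = adj(I−A) / det(I−A) ≈
  [   1.8889     0.4444]
  [   0.6667     1.3333]
Δx = (I − A)⁻¹ Δd with Δd having +10 in the Finance component and 0 elsewhere.
So Δx_1 = L_11 · (+10), where L_11 = adj(I−A)_11 / det(I−A) = 0.85 / 0.4500.
Δx_1 = 0.85 × (+10) / 0.4500 = 8.50 / 0.4500 ≈ 18.9.

Δx_1 = 18.9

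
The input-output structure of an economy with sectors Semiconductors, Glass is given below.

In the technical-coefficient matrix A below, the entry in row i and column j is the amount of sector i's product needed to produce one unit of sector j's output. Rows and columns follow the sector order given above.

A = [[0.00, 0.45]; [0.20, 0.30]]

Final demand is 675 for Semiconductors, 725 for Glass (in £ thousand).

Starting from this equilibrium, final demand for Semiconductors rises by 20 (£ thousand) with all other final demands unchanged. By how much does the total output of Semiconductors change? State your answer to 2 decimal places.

I − A =
  [   1.00    -0.45]
  [  -0.20     0.70]
det(I−A) = (1.00)(0.70) − (-0.45)(-0.20) = 0.6100
adj(I−A) = [[0.70, 0.45], [0.20, 1.00]]
(I − A)⁻¹ = adj(I−A) / det(I−A) ≈
  [   1.1475     0.7377]
  [   0.3279     1.6393]
Δx = (I − A)⁻¹ Δd with Δd having +20 in the Semiconductors component and 0 elsewhere.
So Δx_1 = L_11 · (+20), where L_11 = adj(I−A)_11 / det(I−A) = 0.70 / 0.6100.
Δx_1 = 0.70 × (+20) / 0.6100 = 14.00 / 0.6100 ≈ 22.95.

Δx_1 = 22.95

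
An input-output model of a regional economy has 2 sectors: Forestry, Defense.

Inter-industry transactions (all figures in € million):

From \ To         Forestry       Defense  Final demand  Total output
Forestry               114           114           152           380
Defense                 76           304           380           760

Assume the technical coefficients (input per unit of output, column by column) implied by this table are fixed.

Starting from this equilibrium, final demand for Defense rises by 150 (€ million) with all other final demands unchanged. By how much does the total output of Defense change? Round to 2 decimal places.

Technical coefficients a_ij = z_ij / X_j:
  a_11 = 114/380 = 0.30, a_21 = 76/380 = 0.20
  a_12 = 114/760 = 0.15, a_22 = 304/760 = 0.40
I − A =
  [   0.70    -0.15]
  [  -0.20     0.60]
det(I−A) = (0.70)(0.60) − (-0.15)(-0.20) = 0.3900
adj(I−A) = [[0.60, 0.15], [0.20, 0.70]]
(I − A)⁻¹ = adj(I−A) / det(I−A) ≈
  [   1.5385     0.3846]
  [   0.5128     1.7949]
Δx = (I − A)⁻¹ Δd with Δd having +150 in the Defense component and 0 elsewhere.
So Δx_2 = L_22 · (+150), where L_22 = adj(I−A)_22 / det(I−A) = 0.70 / 0.3900.
Δx_2 = 0.70 × (+150) / 0.3900 = 105.00 / 0.3900 ≈ 269.23.

Δx_2 = 269.23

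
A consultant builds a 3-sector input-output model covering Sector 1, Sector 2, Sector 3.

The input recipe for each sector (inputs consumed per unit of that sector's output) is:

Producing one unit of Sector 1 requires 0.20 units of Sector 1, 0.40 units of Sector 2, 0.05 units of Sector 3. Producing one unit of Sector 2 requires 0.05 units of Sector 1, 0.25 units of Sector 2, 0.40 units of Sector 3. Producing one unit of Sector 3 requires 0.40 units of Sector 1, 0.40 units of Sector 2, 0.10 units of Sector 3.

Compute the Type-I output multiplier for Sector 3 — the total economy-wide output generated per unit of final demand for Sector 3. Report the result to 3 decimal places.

m_3 = 4.395

I − A =
  [   0.80    -0.05    -0.40]
  [  -0.40     0.75    -0.40]
  [  -0.05    -0.40     0.90]
Cofactors of I−A, C_ij = (−1)^(i+j)·(minor ij) (rows/columns in the sector order above):
  C_11 = (0.75)(0.90) − (-0.40)(-0.40) = 0.5150
  C_12 = −[(-0.40)(0.90) − (-0.40)(-0.05)] = 0.3800
  C_13 = (-0.40)(-0.40) − (0.75)(-0.05) = 0.1975
  C_21 = −[(-0.05)(0.90) − (-0.40)(-0.40)] = 0.2050
  C_22 = (0.80)(0.90) − (-0.40)(-0.05) = 0.7000
  C_23 = −[(0.80)(-0.40) − (-0.05)(-0.05)] = 0.3225
  C_31 = (-0.05)(-0.40) − (-0.40)(0.75) = 0.3200
  C_32 = −[(0.80)(-0.40) − (-0.40)(-0.40)] = 0.4800
  C_33 = (0.80)(0.75) − (-0.05)(-0.40) = 0.5800
det(I−A) = Σ_j (I−A)_1j·C_1j = (0.80)(0.5150) + (-0.05)(0.3800) + (-0.40)(0.1975) = 0.3140
adj(I−A) = Cᵀ =
  [ 0.5150   0.2050   0.3200]
  [ 0.3800   0.7000   0.4800]
  [ 0.1975   0.3225   0.5800]
(I − A)⁻¹ = adj(I−A) / det(I−A) ≈
  [   1.6401     0.6529     1.0191]
  [   1.2102     2.2293     1.5287]
  [   0.6290     1.0271     1.8471]
The output multiplier for sector j is the column-j sum of the Leontief inverse (I − A)⁻¹ = adj(I−A) / det(I−A).
Column 3 of adj(I−A): (0.3200, 0.4800, 0.5800); det(I−A) = 0.3140.
m_3 = (0.3200 + 0.4800 + 0.5800) / 0.3140 = 1.38 / 0.3140 ≈ 4.395.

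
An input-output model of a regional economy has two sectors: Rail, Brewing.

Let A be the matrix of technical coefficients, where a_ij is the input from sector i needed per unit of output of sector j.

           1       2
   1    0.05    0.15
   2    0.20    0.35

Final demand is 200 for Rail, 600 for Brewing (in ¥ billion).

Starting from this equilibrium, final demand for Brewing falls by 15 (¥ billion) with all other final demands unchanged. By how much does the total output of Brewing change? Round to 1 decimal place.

I − A =
  [   0.95    -0.15]
  [  -0.20     0.65]
det(I−A) = (0.95)(0.65) − (-0.15)(-0.20) = 0.5875
adj(I−A) = [[0.65, 0.15], [0.20, 0.95]]
(I − A)⁻¹ = adj(I−A) / det(I−A) ≈
  [   1.1064     0.2553]
  [   0.3404     1.6170]
Δx = (I − A)⁻¹ Δd with Δd having -15 in the Brewing component and 0 elsewhere.
So Δx_2 = L_22 · (-15), where L_22 = adj(I−A)_22 / det(I−A) = 0.95 / 0.5875.
Δx_2 = 0.95 × (-15) / 0.5875 = -14.25 / 0.5875 ≈ -24.3.

Δx_2 = -24.3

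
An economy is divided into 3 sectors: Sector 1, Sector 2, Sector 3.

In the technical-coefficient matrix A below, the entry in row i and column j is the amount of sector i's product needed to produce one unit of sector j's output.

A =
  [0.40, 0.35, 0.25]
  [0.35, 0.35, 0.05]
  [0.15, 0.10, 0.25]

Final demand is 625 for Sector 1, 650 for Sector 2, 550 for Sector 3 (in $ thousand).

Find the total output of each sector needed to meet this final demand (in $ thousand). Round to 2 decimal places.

I − A =
  [   0.60    -0.35    -0.25]
  [  -0.35     0.65    -0.05]
  [  -0.15    -0.10     0.75]
Cofactors of I−A, C_ij = (−1)^(i+j)·(minor ij) (rows/columns in the sector order above):
  C_11 = (0.65)(0.75) − (-0.05)(-0.10) = 0.4825
  C_12 = −[(-0.35)(0.75) − (-0.05)(-0.15)] = 0.2700
  C_13 = (-0.35)(-0.10) − (0.65)(-0.15) = 0.1325
  C_21 = −[(-0.35)(0.75) − (-0.25)(-0.10)] = 0.2875
  C_22 = (0.60)(0.75) − (-0.25)(-0.15) = 0.4125
  C_23 = −[(0.60)(-0.10) − (-0.35)(-0.15)] = 0.1125
  C_31 = (-0.35)(-0.05) − (-0.25)(0.65) = 0.1800
  C_32 = −[(0.60)(-0.05) − (-0.25)(-0.35)] = 0.1175
  C_33 = (0.60)(0.65) − (-0.35)(-0.35) = 0.2675
det(I−A) = Σ_j (I−A)_1j·C_1j = (0.60)(0.4825) + (-0.35)(0.2700) + (-0.25)(0.1325) = 0.161875
adj(I−A) = Cᵀ =
  [ 0.4825   0.2875   0.1800]
  [ 0.2700   0.4125   0.1175]
  [ 0.1325   0.1125   0.2675]
(I − A)⁻¹ = adj(I−A) / det(I−A) ≈
  [   2.9807     1.7761     1.1120]
  [   1.6680     2.5483     0.7259]
  [   0.8185     0.6950     1.6525]
x = (I − A)⁻¹ d = adj(I−A)·d / det(I−A), with det(I−A) = 0.161875:
  x_1 = (0.4825·625 + 0.2875·650 + 0.1800·550) / 0.161875 = 587.4375 / 0.161875 ≈ 3628.96
  x_2 = (0.2700·625 + 0.4125·650 + 0.1175·550) / 0.161875 = 501.50 / 0.161875 ≈ 3098.07
  x_3 = (0.1325·625 + 0.1125·650 + 0.2675·550) / 0.161875 = 303.0625 / 0.161875 ≈ 1872.20

x_1 = 3628.96, x_2 = 3098.07, x_3 = 1872.20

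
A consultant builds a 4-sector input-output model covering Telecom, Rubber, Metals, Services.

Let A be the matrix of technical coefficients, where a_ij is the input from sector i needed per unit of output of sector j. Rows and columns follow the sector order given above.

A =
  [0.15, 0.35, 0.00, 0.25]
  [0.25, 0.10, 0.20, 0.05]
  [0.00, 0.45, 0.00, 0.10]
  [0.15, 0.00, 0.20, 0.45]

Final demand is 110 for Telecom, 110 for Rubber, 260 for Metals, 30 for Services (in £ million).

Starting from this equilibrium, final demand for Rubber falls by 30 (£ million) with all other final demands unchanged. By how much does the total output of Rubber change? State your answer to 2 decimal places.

I − A =
  [   0.85    -0.35     0.00    -0.25]
  [  -0.25     0.90    -0.20    -0.05]
  [   0.00    -0.45     1.00    -0.10]
  [  -0.15     0.00    -0.20     0.55]
Compute the cofactors C_ij = (−1)^(i+j)·(3×3 minor ij) of I−A; the adjugate is their transpose:
adj(I−A) = Cᵀ =
  [ 0.42300   0.20800   0.08700   0.22700]
  [ 0.14300   0.41300   0.10700   0.12200]
  [ 0.07875   0.19875   0.33625   0.11500]
  [ 0.14400   0.12900   0.14600   0.60100]
det(I−A) = Σ_j (I−A)_1j·C_1j = (0.85)(0.42300) + (-0.35)(0.14300) + (0.00)(0.07875) + (-0.25)(0.14400) = 0.2735
(I − A)⁻¹ = adj(I−A) / det(I−A) ≈
  [   1.5466     0.7605     0.3181     0.8300]
  [   0.5229     1.5101     0.3912     0.4461]
  [   0.2879     0.7267     1.2294     0.4205]
  [   0.5265     0.4717     0.5338     2.1974]
Δx = (I − A)⁻¹ Δd with Δd having -30 in the Rubber component and 0 elsewhere.
So Δx_R = L_RR · (-30), where L_RR = adj(I−A)_RR / det(I−A) = 0.41300 / 0.2735.
Δx_R = 0.41300 × (-30) / 0.2735 = -12.39 / 0.2735 ≈ -45.30.

Δx_R = -45.30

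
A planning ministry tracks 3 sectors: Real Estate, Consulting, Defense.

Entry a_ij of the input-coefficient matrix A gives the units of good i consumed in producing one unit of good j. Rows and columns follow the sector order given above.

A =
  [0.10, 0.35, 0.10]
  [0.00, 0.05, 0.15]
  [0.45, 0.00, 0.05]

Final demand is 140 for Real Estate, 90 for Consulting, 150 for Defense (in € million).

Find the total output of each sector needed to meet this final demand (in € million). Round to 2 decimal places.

I − A =
  [   0.90    -0.35    -0.10]
  [   0.00     0.95    -0.15]
  [  -0.45     0.00     0.95]
Cofactors of I−A, C_ij = (−1)^(i+j)·(minor ij) (rows/columns in the sector order above):
  C_11 = (0.95)(0.95) − (-0.15)(0.00) = 0.9025
  C_12 = −[(0.00)(0.95) − (-0.15)(-0.45)] = 0.0675
  C_13 = (0.00)(0.00) − (0.95)(-0.45) = 0.4275
  C_21 = −[(-0.35)(0.95) − (-0.10)(0.00)] = 0.3325
  C_22 = (0.90)(0.95) − (-0.10)(-0.45) = 0.8100
  C_23 = −[(0.90)(0.00) − (-0.35)(-0.45)] = 0.1575
  C_31 = (-0.35)(-0.15) − (-0.10)(0.95) = 0.1475
  C_32 = −[(0.90)(-0.15) − (-0.10)(0.00)] = 0.1350
  C_33 = (0.90)(0.95) − (-0.35)(0.00) = 0.8550
det(I−A) = Σ_j (I−A)_1j·C_1j = (0.90)(0.9025) + (-0.35)(0.0675) + (-0.10)(0.4275) = 0.745875
adj(I−A) = Cᵀ =
  [ 0.9025   0.3325   0.1475]
  [ 0.0675   0.8100   0.1350]
  [ 0.4275   0.1575   0.8550]
(I − A)⁻¹ = adj(I−A) / det(I−A) ≈
  [   1.2100     0.4458     0.1978]
  [   0.0905     1.0860     0.1810]
  [   0.5732     0.2112     1.1463]
x = (I − A)⁻¹ d = adj(I−A)·d / det(I−A), with det(I−A) = 0.745875:
  x_R = (0.9025·140 + 0.3325·90 + 0.1475·150) / 0.745875 = 178.40 / 0.745875 ≈ 239.18
  x_C = (0.0675·140 + 0.8100·90 + 0.1350·150) / 0.745875 = 102.60 / 0.745875 ≈ 137.56
  x_D = (0.4275·140 + 0.1575·90 + 0.8550·150) / 0.745875 = 202.275 / 0.745875 ≈ 271.19

x_R = 239.18, x_C = 137.56, x_D = 271.19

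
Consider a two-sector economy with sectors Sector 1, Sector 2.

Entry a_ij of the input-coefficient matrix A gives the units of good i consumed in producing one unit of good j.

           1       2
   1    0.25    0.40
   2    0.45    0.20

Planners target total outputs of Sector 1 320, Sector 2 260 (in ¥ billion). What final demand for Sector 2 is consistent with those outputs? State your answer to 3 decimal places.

d_2 = 64.000

I − A =
  [   0.75    -0.40]
  [  -0.45     0.80]
d = (I − A) x:
  d_1 = (+0.75)·320 + (-0.40)·260 = 136.000
  d_2 = (-0.45)·320 + (+0.80)·260 = 64.000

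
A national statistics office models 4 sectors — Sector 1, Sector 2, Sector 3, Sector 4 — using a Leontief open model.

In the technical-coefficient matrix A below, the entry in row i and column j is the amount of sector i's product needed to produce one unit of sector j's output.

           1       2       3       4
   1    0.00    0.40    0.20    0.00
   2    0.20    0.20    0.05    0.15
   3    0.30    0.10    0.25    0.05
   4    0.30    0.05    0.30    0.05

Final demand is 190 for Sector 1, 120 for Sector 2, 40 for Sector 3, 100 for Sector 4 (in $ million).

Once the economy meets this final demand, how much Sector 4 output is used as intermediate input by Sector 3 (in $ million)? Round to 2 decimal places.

I − A =
  [   1.00    -0.40    -0.20     0.00]
  [  -0.20     0.80    -0.05    -0.15]
  [  -0.30    -0.10     0.75    -0.05]
  [  -0.30    -0.05    -0.30     0.95]
Compute the cofactors C_ij = (−1)^(i+j)·(3×3 minor ij) of I−A; the adjugate is their transpose:
adj(I−A) = Cᵀ =
  [ 0.54300   0.29850   0.18750   0.05700]
  [ 0.20175   0.63750   0.13950   0.10800]
  [ 0.26175   0.21750   0.65850   0.06900]
  [ 0.26475   0.19650   0.27450   0.47700]
det(I−A) = Σ_j (I−A)_1j·C_1j = (1.00)(0.54300) + (-0.40)(0.20175) + (-0.20)(0.26175) + (0.00)(0.26475) = 0.40995
(I − A)⁻¹ = adj(I−A) / det(I−A) ≈
  [   1.3246     0.7281     0.4574     0.1390]
  [   0.4921     1.5551     0.3403     0.2634]
  [   0.6385     0.5306     1.6063     0.1683]
  [   0.6458     0.4793     0.6696     1.1636]
First solve x = (I − A)⁻¹ d = adj(I−A)·d / det(I−A); in particular x_3 = (0.26175·190 + 0.21750·120 + 0.65850·40 + 0.06900·100) / 0.40995 = 109.0725 / 0.40995 ≈ 266.0629.
Intermediate flow from 4 to 3: z_43 = a_43 · x_3 = 0.30 × 109.0725 / 0.40995 = 32.72175 / 0.40995 ≈ 79.82.

z_43 = 79.82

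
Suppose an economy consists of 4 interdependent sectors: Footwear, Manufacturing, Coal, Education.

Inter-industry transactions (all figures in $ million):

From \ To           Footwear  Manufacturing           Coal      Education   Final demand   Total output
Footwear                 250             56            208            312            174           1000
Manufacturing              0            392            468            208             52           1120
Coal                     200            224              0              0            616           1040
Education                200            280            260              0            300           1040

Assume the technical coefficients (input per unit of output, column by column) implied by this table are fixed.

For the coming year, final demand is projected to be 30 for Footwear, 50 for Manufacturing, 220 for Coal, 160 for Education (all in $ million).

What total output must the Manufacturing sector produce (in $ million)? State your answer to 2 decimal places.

Technical coefficients a_ij = z_ij / X_j:
  a_11 = 250/1000 = 0.25, a_21 = 0/1000 = 0.00, a_31 = 200/1000 = 0.20, a_41 = 200/1000 = 0.20
  a_12 = 56/1120 = 0.05, a_22 = 392/1120 = 0.35, a_32 = 224/1120 = 0.20, a_42 = 280/1120 = 0.25
  a_13 = 208/1040 = 0.20, a_23 = 468/1040 = 0.45, a_33 = 0/1040 = 0.00, a_43 = 260/1040 = 0.25
  a_14 = 312/1040 = 0.30, a_24 = 208/1040 = 0.20, a_34 = 0/1040 = 0.00, a_44 = 0/1040 = 0.00
I − A =
  [   0.75    -0.05    -0.20    -0.30]
  [   0.00     0.65    -0.45    -0.20]
  [  -0.20    -0.20     1.00     0.00]
  [  -0.20    -0.25    -0.25     1.00]
Compute the cofactors C_ij = (−1)^(i+j)·(3×3 minor ij) of I−A; the adjugate is their transpose:
adj(I−A) = Cᵀ =
  [ 0.50000   0.18000   0.22750   0.18600]
  [ 0.14000   0.63500   0.35600   0.16900]
  [ 0.12800   0.16300   0.40900   0.07100]
  [ 0.16700   0.23550   0.23675   0.38950]
det(I−A) = Σ_j (I−A)_1j·C_1j = (0.75)(0.50000) + (-0.05)(0.14000) + (-0.20)(0.12800) + (-0.30)(0.16700) = 0.2923
(I − A)⁻¹ = adj(I−A) / det(I−A) ≈
  [   1.7106     0.6158     0.7783     0.6363]
  [   0.4790     2.1724     1.2179     0.5782]
  [   0.4379     0.5576     1.3992     0.2429]
  [   0.5713     0.8057     0.8100     1.3325]
x = (I − A)⁻¹ d = adj(I−A)·d / det(I−A), with det(I−A) = 0.2923:
  x_1 = (0.50000·30 + 0.18000·50 + 0.22750·220 + 0.18600·160) / 0.2923 = 103.81 / 0.2923 ≈ 355.15
  x_2 = (0.14000·30 + 0.63500·50 + 0.35600·220 + 0.16900·160) / 0.2923 = 141.31 / 0.2923 ≈ 483.44
  x_3 = (0.12800·30 + 0.16300·50 + 0.40900·220 + 0.07100·160) / 0.2923 = 113.33 / 0.2923 ≈ 387.72
  x_4 = (0.16700·30 + 0.23550·50 + 0.23675·220 + 0.38950·160) / 0.2923 = 131.19 / 0.2923 ≈ 448.82

x_2 = 483.44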